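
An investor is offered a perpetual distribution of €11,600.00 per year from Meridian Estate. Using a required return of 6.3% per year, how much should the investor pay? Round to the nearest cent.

Level perpetuity: PV = C / r = €11,600.00 / 0.063 = €184,126.98

€184126.98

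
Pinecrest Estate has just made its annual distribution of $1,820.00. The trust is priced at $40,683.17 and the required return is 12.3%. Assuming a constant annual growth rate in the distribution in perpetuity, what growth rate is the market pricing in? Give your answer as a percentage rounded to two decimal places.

7.49%

P = D₀(1+g)/(r−g) ⇒ P(r−g) = D₀(1+g) ⇒ g(P+D₀) = P·r − D₀
g = (P·r − D₀)/(P + D₀) = ($40,683.17×0.123 − $1,820.00) / ($40,683.17 + $1,820.00) = 0.074913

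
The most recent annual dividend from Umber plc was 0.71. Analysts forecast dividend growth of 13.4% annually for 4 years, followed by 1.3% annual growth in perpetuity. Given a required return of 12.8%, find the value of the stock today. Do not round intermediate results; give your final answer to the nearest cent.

9.27

D_1 = 0.80514
D_2 = 0.91303
D_3 = 1.03537
D_4 = 1.17411
Terminal value at year 4: TV = D_4×(1+g_2)/(r−g_2) = 1.18938/0.115 = 10.34242
P_0 = D_1/(1+r)^1 + D_2/(1+r)^2 + D_3/(1+r)^3 + D_4/(1+r)^4 + TV/(1+r)^4
    = 0.71378 + 0.71757 + 0.72139 + 0.72523 + 6.38831 = 9.26627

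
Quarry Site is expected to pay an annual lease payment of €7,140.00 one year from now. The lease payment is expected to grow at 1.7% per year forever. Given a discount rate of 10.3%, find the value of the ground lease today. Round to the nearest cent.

Growing perpetuity: P = D₁ / (r − g) = €7,140.0000 / (0.103 − 0.017) = €83,023.26

€83023.26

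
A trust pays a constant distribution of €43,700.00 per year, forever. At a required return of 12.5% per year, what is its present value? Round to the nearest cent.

Level perpetuity: PV = C / r = €43,700.00 / 0.125 = €349,600.00

€349600.00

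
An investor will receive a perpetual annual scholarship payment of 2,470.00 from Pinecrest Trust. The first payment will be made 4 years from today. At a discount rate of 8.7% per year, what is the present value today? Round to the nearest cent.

Value at end of year 3: C / r = 2,470.00 / 0.087 = 28,390.8046
Discount to today: PV = 28,390.8046 / (1 + 0.087)^3 = 28,390.8046 / 1.284366 = 22,104.93

22104.93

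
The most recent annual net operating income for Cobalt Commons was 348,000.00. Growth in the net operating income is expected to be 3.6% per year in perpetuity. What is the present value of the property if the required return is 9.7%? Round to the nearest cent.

5910295.08

D₁ = D₀ × (1 + g) = 348,000.00 × 1.036 = 360,528.0000
Growing perpetuity: P = D₁ / (r − g) = 360,528.0000 / (0.097 − 0.036) = 5,910,295.08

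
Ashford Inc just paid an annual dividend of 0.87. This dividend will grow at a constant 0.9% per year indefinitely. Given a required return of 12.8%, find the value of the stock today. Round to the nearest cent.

7.38

D₁ = D₀ × (1 + g) = 0.87 × 1.009 = 0.8778
Growing perpetuity: P = D₁ / (r − g) = 0.8778 / (0.128 − 0.009) = 7.38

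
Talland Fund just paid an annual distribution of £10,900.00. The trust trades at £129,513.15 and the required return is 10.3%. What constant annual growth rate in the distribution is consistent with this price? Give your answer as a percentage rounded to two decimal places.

1.74%

P = D₀(1+g)/(r−g) ⇒ P(r−g) = D₀(1+g) ⇒ g(P+D₀) = P·r − D₀
g = (P·r − D₀)/(P + D₀) = (£129,513.15×0.103 − £10,900.00) / (£129,513.15 + £10,900.00) = 0.017376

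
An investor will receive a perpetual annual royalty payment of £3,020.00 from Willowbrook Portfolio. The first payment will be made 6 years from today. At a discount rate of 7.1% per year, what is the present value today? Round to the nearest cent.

Value at end of year 5: C / r = £3,020.00 / 0.071 = £42,535.2113
Discount to today: PV = £42,535.2113 / (1 + 0.071)^5 = £42,535.2113 / 1.409118 = £30,185.70

£30185.70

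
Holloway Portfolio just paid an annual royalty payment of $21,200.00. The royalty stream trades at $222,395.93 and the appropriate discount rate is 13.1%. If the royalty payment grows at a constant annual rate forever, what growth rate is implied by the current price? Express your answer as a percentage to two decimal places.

P = D₀(1+g)/(r−g) ⇒ P(r−g) = D₀(1+g) ⇒ g(P+D₀) = P·r − D₀
g = (P·r − D₀)/(P + D₀) = ($222,395.93×0.131 − $21,200.00) / ($222,395.93 + $21,200.00) = 0.032570

3.26%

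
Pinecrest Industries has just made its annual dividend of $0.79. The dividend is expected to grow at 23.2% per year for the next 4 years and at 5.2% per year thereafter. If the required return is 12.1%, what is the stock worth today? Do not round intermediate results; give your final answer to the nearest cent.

D_1 = 0.97328
D_2 = 1.19908
D_3 = 1.47727
D_4 = 1.81999
Terminal value at year 4: TV = D_4×(1+g_2)/(r−g_2) = 1.91463/0.069 = 27.74831
P_0 = D_1/(1+r)^1 + D_2/(1+r)^2 + D_3/(1+r)^3 + D_4/(1+r)^4 + TV/(1+r)^4
    = 0.86822 + 0.95420 + 1.04868 + 1.15252 + 17.57171 = 21.59533

$21.60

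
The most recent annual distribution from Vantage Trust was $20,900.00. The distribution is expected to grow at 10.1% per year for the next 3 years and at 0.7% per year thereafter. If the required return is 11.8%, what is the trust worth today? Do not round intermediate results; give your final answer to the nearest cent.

$241900.31

D_1 = 23010.90000
D_2 = 25335.00090
D_3 = 27893.83599
Terminal value at year 3: TV = D_3×(1+g_2)/(r−g_2) = 28089.09284/0.111 = 253054.89048
P_0 = D_1/(1+r)^1 + D_2/(1+r)^2 + D_3/(1+r)^3 + TV/(1+r)^3
    = 20582.20036 + 20269.23309 + 19961.02472 + 181087.85485 = 241900.31301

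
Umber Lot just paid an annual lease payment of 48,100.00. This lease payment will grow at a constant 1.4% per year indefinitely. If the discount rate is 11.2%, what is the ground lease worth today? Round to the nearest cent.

D₁ = D₀ × (1 + g) = 48,100.00 × 1.014 = 48,773.4000
Growing perpetuity: P = D₁ / (r − g) = 48,773.4000 / (0.112 − 0.014) = 497,687.76

497687.76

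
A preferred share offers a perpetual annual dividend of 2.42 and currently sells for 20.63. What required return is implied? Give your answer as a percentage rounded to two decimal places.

11.73%

P = C/r ⇒ r = C/P = 2.42/20.63 = 0.117305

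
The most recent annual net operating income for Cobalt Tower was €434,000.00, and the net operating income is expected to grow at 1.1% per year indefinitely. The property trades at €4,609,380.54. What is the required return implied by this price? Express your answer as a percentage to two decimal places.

10.62%

D₁ = €434,000.00 × 1.011 = €438,774.0000
P = D₁/(r − g) ⇒ r = D₁/P + g = €438,774.0000/€4,609,380.54 + 0.011 = 0.095192 + 0.011 = 0.106192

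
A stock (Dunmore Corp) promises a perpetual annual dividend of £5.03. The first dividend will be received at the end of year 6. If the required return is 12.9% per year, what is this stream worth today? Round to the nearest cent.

Value at end of year 5: C / r = £5.03 / 0.129 = £38.9922
Discount to today: PV = £38.9922 / (1 + 0.129)^5 = £38.9922 / 1.834297 = £21.26

£21.26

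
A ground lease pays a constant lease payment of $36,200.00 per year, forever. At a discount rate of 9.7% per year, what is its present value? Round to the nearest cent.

Level perpetuity: PV = C / r = $36,200.00 / 0.097 = $373,195.88

$373195.88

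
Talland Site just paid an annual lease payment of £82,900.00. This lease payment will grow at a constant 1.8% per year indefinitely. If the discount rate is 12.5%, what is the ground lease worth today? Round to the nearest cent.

£788712.15

D₁ = D₀ × (1 + g) = £82,900.00 × 1.018 = £84,392.2000
Growing perpetuity: P = D₁ / (r − g) = £84,392.2000 / (0.125 − 0.018) = £788,712.15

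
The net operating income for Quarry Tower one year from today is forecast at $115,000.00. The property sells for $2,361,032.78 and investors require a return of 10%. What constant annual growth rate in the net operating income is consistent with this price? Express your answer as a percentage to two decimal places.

P = D₁/(r−g) ⇒ g = r − D₁/P = 0.1 − $115,000.00/$2,361,032.78 = 0.051293

5.13%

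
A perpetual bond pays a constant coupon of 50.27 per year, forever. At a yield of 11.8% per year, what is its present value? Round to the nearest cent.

Level perpetuity: PV = C / r = 50.27 / 0.118 = 426.02

426.02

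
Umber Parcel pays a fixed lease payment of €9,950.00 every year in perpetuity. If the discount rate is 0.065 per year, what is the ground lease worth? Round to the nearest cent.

€153076.92

Level perpetuity: PV = C / r = €9,950.00 / 0.065 = €153,076.92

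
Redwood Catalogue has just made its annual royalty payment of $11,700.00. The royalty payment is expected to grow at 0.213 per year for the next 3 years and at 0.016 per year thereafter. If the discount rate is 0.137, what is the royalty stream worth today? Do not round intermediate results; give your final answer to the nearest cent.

D_1 = 14192.10000
D_2 = 17215.01730
D_3 = 20881.81598
Terminal value at year 3: TV = D_3×(1+g_2)/(r−g_2) = 21215.92504/0.121 = 175338.22348
P_0 = D_1/(1+r)^1 + D_2/(1+r)^2 + D_3/(1+r)^3 + TV/(1+r)^3
    = 12482.05805 + 13316.39086 + 14206.49263 + 119287.57446 = 159292.51600

$159292.52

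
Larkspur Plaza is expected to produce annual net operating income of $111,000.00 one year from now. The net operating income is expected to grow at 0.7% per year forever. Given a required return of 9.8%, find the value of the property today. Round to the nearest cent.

$1219780.22

Growing perpetuity: P = D₁ / (r − g) = $111,000.0000 / (0.098 − 0.007) = $1,219,780.22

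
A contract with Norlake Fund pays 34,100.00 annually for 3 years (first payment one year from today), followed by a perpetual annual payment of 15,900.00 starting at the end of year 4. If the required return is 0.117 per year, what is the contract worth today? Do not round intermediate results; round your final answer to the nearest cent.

179837.11

PV of 3-year annuity: 34,100.00 × [1 − (1+0.117)^−3] / 0.117 = 82326.52571
Perpetuity value at year 3: 15,900.00 / 0.117 = 135897.43590
PV of perpetuity: 135897.43590 / (1+0.117)^3 = 97510.58080
Total PV = 82326.52571 + 97510.58080 = 179837.10651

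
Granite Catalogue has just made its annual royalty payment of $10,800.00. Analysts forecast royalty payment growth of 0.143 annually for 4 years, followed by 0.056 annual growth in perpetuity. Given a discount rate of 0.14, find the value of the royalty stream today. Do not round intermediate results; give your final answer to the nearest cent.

$180691.21

D_1 = 12344.40000
D_2 = 14109.64920
D_3 = 16127.32904
D_4 = 18433.53709
Terminal value at year 4: TV = D_4×(1+g_2)/(r−g_2) = 19465.81516/0.084 = 231735.89482
P_0 = D_1/(1+r)^1 + D_2/(1+r)^2 + D_3/(1+r)^3 + D_4/(1+r)^4 + TV/(1+r)^4
    = 10828.42105 + 10856.91690 + 10885.48773 + 10914.13375 + 137206.25288 = 180691.21231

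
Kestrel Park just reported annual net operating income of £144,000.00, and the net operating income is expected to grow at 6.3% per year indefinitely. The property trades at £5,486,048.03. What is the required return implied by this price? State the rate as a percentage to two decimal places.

D₁ = £144,000.00 × 1.063 = £153,072.0000
P = D₁/(r − g) ⇒ r = D₁/P + g = £153,072.0000/£5,486,048.03 + 0.063 = 0.027902 + 0.063 = 0.090902

9.09%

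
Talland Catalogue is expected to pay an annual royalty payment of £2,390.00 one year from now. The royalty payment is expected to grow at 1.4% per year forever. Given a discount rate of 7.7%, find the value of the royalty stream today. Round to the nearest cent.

£37936.51

Growing perpetuity: P = D₁ / (r − g) = £2,390.0000 / (0.077 − 0.014) = £37,936.51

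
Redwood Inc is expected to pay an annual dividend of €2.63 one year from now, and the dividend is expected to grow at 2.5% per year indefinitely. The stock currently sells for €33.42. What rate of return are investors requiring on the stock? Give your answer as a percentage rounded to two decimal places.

P = D₁/(r − g) ⇒ r = D₁/P + g = €2.6300/€33.42 + 0.025 = 0.078695 + 0.025 = 0.103695

10.37%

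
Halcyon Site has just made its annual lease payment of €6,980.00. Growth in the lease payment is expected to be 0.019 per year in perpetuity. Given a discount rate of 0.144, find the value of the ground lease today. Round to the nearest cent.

€56900.96

D₁ = D₀ × (1 + g) = €6,980.00 × 1.019 = €7,112.6200
Growing perpetuity: P = D₁ / (r − g) = €7,112.6200 / (0.144 − 0.019) = €56,900.96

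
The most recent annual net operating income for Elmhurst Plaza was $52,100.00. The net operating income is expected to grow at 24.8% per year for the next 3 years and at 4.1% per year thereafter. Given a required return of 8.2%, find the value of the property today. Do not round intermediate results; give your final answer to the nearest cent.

D_1 = 65020.80000
D_2 = 81145.95840
D_3 = 101270.15608
Terminal value at year 3: TV = D_3×(1+g_2)/(r−g_2) = 105422.23248/0.041 = 2571273.96299
P_0 = D_1/(1+r)^1 + D_2/(1+r)^2 + D_3/(1+r)^3 + TV/(1+r)^3
    = 60093.16081 + 69312.62911 + 79946.54448 + 2029862.26350 = 2239214.59790

$2239214.60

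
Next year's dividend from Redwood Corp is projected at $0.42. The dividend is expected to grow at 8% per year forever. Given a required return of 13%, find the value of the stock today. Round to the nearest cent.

$8.40

Growing perpetuity: P = D₁ / (r − g) = $0.4200 / (0.13 − 0.08) = $8.40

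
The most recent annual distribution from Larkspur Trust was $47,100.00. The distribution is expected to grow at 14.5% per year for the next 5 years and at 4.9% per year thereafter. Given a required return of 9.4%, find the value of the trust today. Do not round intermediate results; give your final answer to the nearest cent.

$1649430.05

D_1 = 53929.50000
D_2 = 61749.27750
D_3 = 70702.92274
D_4 = 80954.84653
D_5 = 92693.29928
Terminal value at year 5: TV = D_5×(1+g_2)/(r−g_2) = 97235.27095/0.045 = 2160783.79882
P_0 = D_1/(1+r)^1 + D_2/(1+r)^2 + D_3/(1+r)^3 + D_4/(1+r)^4 + D_5/(1+r)^5 + TV/(1+r)^5
    = 49295.70384 + 51593.76682 + 53998.96070 + 56516.27971 + 59150.95088 + 1378874.38832 = 1649430.05026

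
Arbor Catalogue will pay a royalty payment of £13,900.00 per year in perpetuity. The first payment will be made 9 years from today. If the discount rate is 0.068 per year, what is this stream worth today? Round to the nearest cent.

£120763.55

Value at end of year 8: C / r = £13,900.00 / 0.068 = £204,411.7647
Discount to today: PV = £204,411.7647 / (1 + 0.068)^8 = £204,411.7647 / 1.692661 = £120,763.55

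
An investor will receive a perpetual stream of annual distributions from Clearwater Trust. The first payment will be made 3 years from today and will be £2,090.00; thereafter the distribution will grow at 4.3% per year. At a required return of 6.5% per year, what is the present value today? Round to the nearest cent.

Value at end of year 2: C₁ / (r − g) = £2,090.00 / (0.065 − 0.043) = £95,000.0000
Discount to today: PV = £95,000.0000 / (1 + 0.065)^2 = £95,000.0000 / 1.134225 = £83,757.63

£83757.63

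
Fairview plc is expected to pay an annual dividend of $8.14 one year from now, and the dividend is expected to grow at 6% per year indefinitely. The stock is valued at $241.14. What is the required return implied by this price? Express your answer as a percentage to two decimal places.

9.38%

P = D₁/(r − g) ⇒ r = D₁/P + g = $8.1400/$241.14 + 0.06 = 0.033756 + 0.06 = 0.093756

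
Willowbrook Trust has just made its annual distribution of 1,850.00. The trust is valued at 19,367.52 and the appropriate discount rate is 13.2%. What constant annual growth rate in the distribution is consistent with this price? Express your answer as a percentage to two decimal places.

P = D₀(1+g)/(r−g) ⇒ P(r−g) = D₀(1+g) ⇒ g(P+D₀) = P·r − D₀
g = (P·r − D₀)/(P + D₀) = (19,367.52×0.132 − 1,850.00) / (19,367.52 + 1,850.00) = 0.033299

3.33%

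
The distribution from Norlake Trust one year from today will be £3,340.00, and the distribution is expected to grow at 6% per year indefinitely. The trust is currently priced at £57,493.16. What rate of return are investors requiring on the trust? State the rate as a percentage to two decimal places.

11.81%

P = D₁/(r − g) ⇒ r = D₁/P + g = £3,340.0000/£57,493.16 + 0.06 = 0.058094 + 0.06 = 0.118094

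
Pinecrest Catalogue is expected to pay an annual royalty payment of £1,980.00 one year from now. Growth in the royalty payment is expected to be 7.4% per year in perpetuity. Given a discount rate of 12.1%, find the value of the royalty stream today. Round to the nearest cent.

Growing perpetuity: P = D₁ / (r − g) = £1,980.0000 / (0.121 − 0.074) = £42,127.66

£42127.66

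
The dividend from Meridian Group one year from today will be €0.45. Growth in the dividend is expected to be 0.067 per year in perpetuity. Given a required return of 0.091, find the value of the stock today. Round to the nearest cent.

Growing perpetuity: P = D₁ / (r − g) = €0.4500 / (0.091 − 0.067) = €18.75

€18.75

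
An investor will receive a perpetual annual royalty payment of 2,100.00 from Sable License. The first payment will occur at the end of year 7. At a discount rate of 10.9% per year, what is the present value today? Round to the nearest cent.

10356.27

Value at end of year 6: C / r = 2,100.00 / 0.109 = 19,266.0550
Discount to today: PV = 19,266.0550 / (1 + 0.109)^6 = 19,266.0550 / 1.860327 = 10,356.27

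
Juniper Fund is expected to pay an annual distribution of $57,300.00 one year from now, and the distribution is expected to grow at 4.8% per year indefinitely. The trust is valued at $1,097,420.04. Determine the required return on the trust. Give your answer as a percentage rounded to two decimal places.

P = D₁/(r − g) ⇒ r = D₁/P + g = $57,300.0000/$1,097,420.04 + 0.048 = 0.052213 + 0.048 = 0.100213

10.02%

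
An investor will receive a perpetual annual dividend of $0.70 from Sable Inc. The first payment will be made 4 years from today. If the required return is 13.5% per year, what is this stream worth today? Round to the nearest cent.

Value at end of year 3: C / r = $0.70 / 0.135 = $5.1852
Discount to today: PV = $5.1852 / (1 + 0.135)^3 = $5.1852 / 1.462135 = $3.55

$3.55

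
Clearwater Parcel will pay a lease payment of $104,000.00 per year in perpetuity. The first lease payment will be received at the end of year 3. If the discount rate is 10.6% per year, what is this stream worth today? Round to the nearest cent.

$802079.14

Value at end of year 2: C / r = $104,000.00 / 0.106 = $981,132.0755
Discount to today: PV = $981,132.0755 / (1 + 0.106)^2 = $981,132.0755 / 1.223236 = $802,079.14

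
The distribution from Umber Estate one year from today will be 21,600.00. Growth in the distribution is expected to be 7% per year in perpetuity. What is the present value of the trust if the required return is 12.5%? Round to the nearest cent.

Growing perpetuity: P = D₁ / (r − g) = 21,600.0000 / (0.125 − 0.07) = 392,727.27

392727.27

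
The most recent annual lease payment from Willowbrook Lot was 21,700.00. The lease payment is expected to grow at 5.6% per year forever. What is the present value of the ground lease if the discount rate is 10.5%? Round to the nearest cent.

D₁ = D₀ × (1 + g) = 21,700.00 × 1.056 = 22,915.2000
Growing perpetuity: P = D₁ / (r − g) = 22,915.2000 / (0.105 − 0.056) = 467,657.14

467657.14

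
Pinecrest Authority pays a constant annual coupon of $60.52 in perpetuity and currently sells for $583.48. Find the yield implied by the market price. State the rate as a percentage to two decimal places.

P = C/r ⇒ r = C/P = $60.52/$583.48 = 0.103722

10.37%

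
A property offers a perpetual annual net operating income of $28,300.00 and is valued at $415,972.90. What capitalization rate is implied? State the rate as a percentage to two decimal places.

6.80%

P = C/r ⇒ r = C/P = $28,300.00/$415,972.90 = 0.068033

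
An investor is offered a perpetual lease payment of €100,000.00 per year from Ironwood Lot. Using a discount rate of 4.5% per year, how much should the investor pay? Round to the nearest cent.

€2222222.22

Level perpetuity: PV = C / r = €100,000.00 / 0.045 = €2,222,222.22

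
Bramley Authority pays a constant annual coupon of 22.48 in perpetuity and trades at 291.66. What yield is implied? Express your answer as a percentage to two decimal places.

P = C/r ⇒ r = C/P = 22.48/291.66 = 0.077076

7.71%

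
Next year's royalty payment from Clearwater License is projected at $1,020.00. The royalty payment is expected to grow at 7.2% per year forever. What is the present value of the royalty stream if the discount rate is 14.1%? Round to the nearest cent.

$14782.61

Growing perpetuity: P = D₁ / (r − g) = $1,020.0000 / (0.141 − 0.072) = $14,782.61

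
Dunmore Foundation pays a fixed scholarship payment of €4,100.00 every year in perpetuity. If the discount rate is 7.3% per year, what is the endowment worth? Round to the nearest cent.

Level perpetuity: PV = C / r = €4,100.00 / 0.073 = €56,164.38

€56164.38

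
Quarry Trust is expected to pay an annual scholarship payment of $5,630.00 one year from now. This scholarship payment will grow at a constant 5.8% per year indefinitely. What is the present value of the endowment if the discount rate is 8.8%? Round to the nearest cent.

Growing perpetuity: P = D₁ / (r − g) = $5,630.0000 / (0.088 − 0.058) = $187,666.67

$187666.67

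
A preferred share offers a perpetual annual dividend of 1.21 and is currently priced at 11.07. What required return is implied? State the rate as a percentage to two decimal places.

10.93%

P = C/r ⇒ r = C/P = 1.21/11.07 = 0.109304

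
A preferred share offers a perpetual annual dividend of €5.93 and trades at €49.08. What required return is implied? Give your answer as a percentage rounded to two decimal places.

12.08%

P = C/r ⇒ r = C/P = €5.93/€49.08 = 0.120823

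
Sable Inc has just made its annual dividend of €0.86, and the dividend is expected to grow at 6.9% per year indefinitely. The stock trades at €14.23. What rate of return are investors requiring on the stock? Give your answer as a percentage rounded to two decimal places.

D₁ = €0.86 × 1.069 = €0.9193
P = D₁/(r − g) ⇒ r = D₁/P + g = €0.9193/€14.23 + 0.069 = 0.064606 + 0.069 = 0.133606

13.36%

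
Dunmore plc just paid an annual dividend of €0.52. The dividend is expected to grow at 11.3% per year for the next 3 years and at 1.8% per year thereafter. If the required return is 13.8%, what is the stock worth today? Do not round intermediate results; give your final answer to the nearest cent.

D_1 = 0.57876
D_2 = 0.64416
D_3 = 0.71695
Terminal value at year 3: TV = D_3×(1+g_2)/(r−g_2) = 0.72986/0.12 = 6.08213
P_0 = D_1/(1+r)^1 + D_2/(1+r)^2 + D_3/(1+r)^3 + TV/(1+r)^3
    = 0.50858 + 0.49740 + 0.48648 + 4.12694 = 5.61940

€5.62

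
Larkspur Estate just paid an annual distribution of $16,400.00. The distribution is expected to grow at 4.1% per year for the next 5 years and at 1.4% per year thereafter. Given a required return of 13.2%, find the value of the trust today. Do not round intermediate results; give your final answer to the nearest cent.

D_1 = 17072.40000
D_2 = 17772.36840
D_3 = 18501.03550
D_4 = 19259.57796
D_5 = 20049.22066
Terminal value at year 5: TV = D_5×(1+g_2)/(r−g_2) = 20329.90975/0.118 = 172287.37073
P_0 = D_1/(1+r)^1 + D_2/(1+r)^2 + D_3/(1+r)^3 + D_4/(1+r)^4 + D_5/(1+r)^5 + TV/(1+r)^5
    = 15081.62544 + 13869.23329 + 12754.30376 + 11729.00196 + 10786.12282 + 92687.53002 = 156907.81729

$156907.82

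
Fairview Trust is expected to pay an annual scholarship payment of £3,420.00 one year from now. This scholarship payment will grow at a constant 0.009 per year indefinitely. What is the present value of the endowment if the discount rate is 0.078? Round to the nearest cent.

£49565.22

Growing perpetuity: P = D₁ / (r − g) = £3,420.0000 / (0.078 − 0.009) = £49,565.22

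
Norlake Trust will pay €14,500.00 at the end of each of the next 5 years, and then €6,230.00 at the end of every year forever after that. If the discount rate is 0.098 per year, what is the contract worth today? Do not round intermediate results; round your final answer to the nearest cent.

€95082.07

PV of 5-year annuity: €14,500.00 × [1 − (1+0.098)^−5] / 0.098 = 55248.40558
Perpetuity value at year 5: €6,230.00 / 0.098 = 63571.42857
PV of perpetuity: 63571.42857 / (1+0.098)^5 = 39833.66534
Total PV = 55248.40558 + 39833.66534 = 95082.07093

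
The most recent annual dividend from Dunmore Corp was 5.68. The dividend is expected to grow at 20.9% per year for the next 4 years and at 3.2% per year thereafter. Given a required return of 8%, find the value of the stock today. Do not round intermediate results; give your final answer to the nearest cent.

222.14

D_1 = 6.86712
D_2 = 8.30235
D_3 = 10.03754
D_4 = 12.13538
Terminal value at year 4: TV = D_4×(1+g_2)/(r−g_2) = 12.52372/0.048 = 260.91077
P_0 = D_1/(1+r)^1 + D_2/(1+r)^2 + D_3/(1+r)^3 + D_4/(1+r)^4 + TV/(1+r)^4
    = 6.35844 + 7.11793 + 7.96812 + 8.91987 + 191.77720 = 222.14156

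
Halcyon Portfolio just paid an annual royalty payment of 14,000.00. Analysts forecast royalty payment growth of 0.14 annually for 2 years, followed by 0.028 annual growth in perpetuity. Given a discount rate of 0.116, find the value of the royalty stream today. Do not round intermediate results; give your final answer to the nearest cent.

D_1 = 15960.00000
D_2 = 18194.40000
Terminal value at year 2: TV = D_2×(1+g_2)/(r−g_2) = 18703.84320/0.088 = 212543.67273
P_0 = D_1/(1+r)^1 + D_2/(1+r)^2 + TV/(1+r)^2
    = 14301.07527 + 14608.62527 + 170655.30434 = 199565.00489

199565.00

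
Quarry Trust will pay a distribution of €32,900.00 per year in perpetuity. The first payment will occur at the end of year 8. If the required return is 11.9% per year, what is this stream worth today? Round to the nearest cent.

€125845.69

Value at end of year 7: C / r = €32,900.00 / 0.119 = €276,470.5882
Discount to today: PV = €276,470.5882 / (1 + 0.119)^7 = €276,470.5882 / 2.196902 = €125,845.69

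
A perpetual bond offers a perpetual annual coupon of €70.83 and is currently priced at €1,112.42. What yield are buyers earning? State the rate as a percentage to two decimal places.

6.37%

P = C/r ⇒ r = C/P = €70.83/€1,112.42 = 0.063672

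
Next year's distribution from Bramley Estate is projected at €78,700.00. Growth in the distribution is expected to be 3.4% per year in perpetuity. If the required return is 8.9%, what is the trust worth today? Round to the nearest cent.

€1430909.09

Growing perpetuity: P = D₁ / (r − g) = €78,700.0000 / (0.089 − 0.034) = €1,430,909.09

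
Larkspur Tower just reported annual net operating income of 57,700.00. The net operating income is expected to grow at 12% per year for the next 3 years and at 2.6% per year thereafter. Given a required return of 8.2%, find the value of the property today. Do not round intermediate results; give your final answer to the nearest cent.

1358031.14

D_1 = 64624.00000
D_2 = 72378.88000
D_3 = 81064.34560
Terminal value at year 3: TV = D_3×(1+g_2)/(r−g_2) = 83172.01859/0.056 = 1485214.61760
P_0 = D_1/(1+r)^1 + D_2/(1+r)^2 + D_3/(1+r)^3 + TV/(1+r)^3
    = 59726.43253 + 61824.03367 + 63995.30288 + 1172485.37062 = 1358031.13971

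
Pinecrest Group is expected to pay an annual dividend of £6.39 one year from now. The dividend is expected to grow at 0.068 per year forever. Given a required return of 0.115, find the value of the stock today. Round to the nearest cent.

£135.96

Growing perpetuity: P = D₁ / (r − g) = £6.3900 / (0.115 − 0.068) = £135.96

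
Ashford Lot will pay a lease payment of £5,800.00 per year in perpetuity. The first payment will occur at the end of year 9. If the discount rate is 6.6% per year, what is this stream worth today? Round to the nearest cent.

£52701.92

Value at end of year 8: C / r = £5,800.00 / 0.066 = £87,878.7879
Discount to today: PV = £87,878.7879 / (1 + 0.066)^8 = £87,878.7879 / 1.667468 = £52,701.92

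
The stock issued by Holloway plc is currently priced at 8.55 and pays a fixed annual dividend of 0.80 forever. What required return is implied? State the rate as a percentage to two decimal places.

P = C/r ⇒ r = C/P = 0.80/8.55 = 0.093567

9.36%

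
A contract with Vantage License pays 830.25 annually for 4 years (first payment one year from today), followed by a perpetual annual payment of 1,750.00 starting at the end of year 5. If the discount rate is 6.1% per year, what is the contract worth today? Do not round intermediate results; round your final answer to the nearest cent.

PV of 4-year annuity: 830.25 × [1 − (1+0.061)^−4] / 0.061 = 2870.32850
Perpetuity value at year 4: 1,750.00 / 0.061 = 28688.52459
PV of perpetuity: 28688.52459 / (1+0.061)^4 = 22638.44946
Total PV = 2870.32850 + 22638.44946 = 25508.77796

25508.78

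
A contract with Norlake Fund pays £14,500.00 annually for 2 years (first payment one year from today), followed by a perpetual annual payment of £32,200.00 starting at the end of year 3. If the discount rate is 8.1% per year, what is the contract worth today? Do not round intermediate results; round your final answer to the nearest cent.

£366010.30

PV of 2-year annuity: £14,500.00 × [1 − (1+0.081)^−2] / 0.081 = 25821.92971
Perpetuity value at year 2: £32,200.00 / 0.081 = 397530.86420
PV of perpetuity: 397530.86420 / (1+0.081)^2 = 340188.37202
Total PV = 25821.92971 + 340188.37202 = 366010.30173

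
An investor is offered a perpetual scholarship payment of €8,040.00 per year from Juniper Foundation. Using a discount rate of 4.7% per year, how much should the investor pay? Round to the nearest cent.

Level perpetuity: PV = C / r = €8,040.00 / 0.047 = €171,063.83

€171063.83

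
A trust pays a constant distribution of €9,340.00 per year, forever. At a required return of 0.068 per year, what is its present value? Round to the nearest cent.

Level perpetuity: PV = C / r = €9,340.00 / 0.068 = €137,352.94

€137352.94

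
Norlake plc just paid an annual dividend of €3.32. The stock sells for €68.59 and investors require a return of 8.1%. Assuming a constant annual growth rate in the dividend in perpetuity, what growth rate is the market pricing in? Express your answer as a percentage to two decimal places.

3.11%

P = D₀(1+g)/(r−g) ⇒ P(r−g) = D₀(1+g) ⇒ g(P+D₀) = P·r − D₀
g = (P·r − D₀)/(P + D₀) = (€68.59×0.081 − €3.32) / (€68.59 + €3.32) = 0.031092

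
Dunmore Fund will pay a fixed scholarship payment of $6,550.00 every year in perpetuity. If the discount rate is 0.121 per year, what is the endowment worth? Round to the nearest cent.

Level perpetuity: PV = C / r = $6,550.00 / 0.121 = $54,132.23

$54132.23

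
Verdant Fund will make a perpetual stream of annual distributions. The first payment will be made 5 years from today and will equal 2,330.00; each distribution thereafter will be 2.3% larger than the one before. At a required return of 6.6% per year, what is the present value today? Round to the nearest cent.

Value at end of year 4: C₁ / (r − g) = 2,330.00 / (0.066 − 0.023) = 54,186.0465
Discount to today: PV = 54,186.0465 / (1 + 0.066)^4 = 54,186.0465 / 1.291305 = 41,962.24

41962.24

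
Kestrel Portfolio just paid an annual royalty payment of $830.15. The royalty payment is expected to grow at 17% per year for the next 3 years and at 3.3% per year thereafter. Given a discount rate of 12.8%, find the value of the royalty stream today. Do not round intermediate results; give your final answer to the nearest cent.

D_1 = 971.27550
D_2 = 1136.39234
D_3 = 1329.57903
Terminal value at year 3: TV = D_3×(1+g_2)/(r−g_2) = 1373.45514/0.095 = 14457.42253
P_0 = D_1/(1+r)^1 + D_2/(1+r)^2 + D_3/(1+r)^3 + TV/(1+r)^3
    = 861.05984 + 893.12058 + 926.37507 + 10073.10996 = 12753.66545

$12753.67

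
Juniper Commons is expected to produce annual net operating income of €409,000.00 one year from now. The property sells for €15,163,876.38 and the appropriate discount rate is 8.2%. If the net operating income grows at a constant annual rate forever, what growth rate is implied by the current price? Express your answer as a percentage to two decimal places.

P = D₁/(r−g) ⇒ g = r − D₁/P = 0.082 − €409,000.00/€15,163,876.38 = 0.055028

5.50%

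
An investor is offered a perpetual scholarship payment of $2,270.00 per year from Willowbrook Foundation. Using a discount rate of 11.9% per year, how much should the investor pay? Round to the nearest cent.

$19075.63

Level perpetuity: PV = C / r = $2,270.00 / 0.119 = $19,075.63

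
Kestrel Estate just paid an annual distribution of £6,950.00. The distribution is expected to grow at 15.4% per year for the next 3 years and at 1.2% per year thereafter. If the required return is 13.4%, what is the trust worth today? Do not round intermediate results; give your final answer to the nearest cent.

D_1 = 8020.30000
D_2 = 9255.42620
D_3 = 10680.76183
Terminal value at year 3: TV = D_3×(1+g_2)/(r−g_2) = 10808.93098/0.122 = 88597.79489
P_0 = D_1/(1+r)^1 + D_2/(1+r)^2 + D_3/(1+r)^3 + TV/(1+r)^3
    = 7072.57496 + 7197.31173 + 7324.24844 + 60755.24118 = 82349.37630

£82349.38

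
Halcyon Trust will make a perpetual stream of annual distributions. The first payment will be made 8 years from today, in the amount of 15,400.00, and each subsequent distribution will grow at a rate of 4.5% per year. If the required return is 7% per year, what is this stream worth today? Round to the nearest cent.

Value at end of year 7: C₁ / (r − g) = 15,400.00 / (0.07 − 0.045) = 616,000.0000
Discount to today: PV = 616,000.0000 / (1 + 0.07)^7 = 616,000.0000 / 1.605781 = 383,613.84

383613.84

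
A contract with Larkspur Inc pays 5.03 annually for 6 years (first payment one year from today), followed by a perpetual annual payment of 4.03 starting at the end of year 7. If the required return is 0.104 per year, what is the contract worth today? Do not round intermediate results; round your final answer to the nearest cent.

PV of 6-year annuity: 5.03 × [1 − (1+0.104)^−6] / 0.104 = 21.65254
Perpetuity value at year 6: 4.03 / 0.104 = 38.75000
PV of perpetuity: 38.75000 / (1+0.104)^6 = 21.40214
Total PV = 21.65254 + 21.40214 = 43.05468

43.05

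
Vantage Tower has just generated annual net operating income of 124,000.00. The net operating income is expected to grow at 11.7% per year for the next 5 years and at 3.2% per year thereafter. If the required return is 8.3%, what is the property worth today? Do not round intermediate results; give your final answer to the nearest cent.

D_1 = 138508.00000
D_2 = 154713.43600
D_3 = 172814.90801
D_4 = 193034.25225
D_5 = 215619.25976
Terminal value at year 5: TV = D_5×(1+g_2)/(r−g_2) = 222519.07607/0.051 = 4363119.13873
P_0 = D_1/(1+r)^1 + D_2/(1+r)^2 + D_3/(1+r)^3 + D_4/(1+r)^4 + D_5/(1+r)^5 + TV/(1+r)^5
    = 127892.89012 + 131907.99470 + 136049.15059 + 140320.31505 + 144725.56964 + 2928564.46793 = 3609460.38803

3609460.39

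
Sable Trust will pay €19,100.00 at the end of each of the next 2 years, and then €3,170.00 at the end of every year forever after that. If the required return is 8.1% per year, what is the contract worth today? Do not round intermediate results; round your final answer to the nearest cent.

€67504.31

PV of 2-year annuity: €19,100.00 × [1 − (1+0.081)^−2] / 0.081 = 34013.71430
Perpetuity value at year 2: €3,170.00 / 0.081 = 39135.80247
PV of perpetuity: 39135.80247 / (1+0.081)^2 = 33490.59439
Total PV = 34013.71430 + 33490.59439 = 67504.30869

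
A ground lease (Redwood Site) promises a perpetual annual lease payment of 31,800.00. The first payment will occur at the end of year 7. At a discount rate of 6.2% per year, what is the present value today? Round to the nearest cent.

357510.11

Value at end of year 6: C / r = 31,800.00 / 0.062 = 512,903.2258
Discount to today: PV = 512,903.2258 / (1 + 0.062)^6 = 512,903.2258 / 1.434654 = 357,510.11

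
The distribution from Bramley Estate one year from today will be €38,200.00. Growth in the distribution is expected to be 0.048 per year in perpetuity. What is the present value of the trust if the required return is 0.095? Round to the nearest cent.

Growing perpetuity: P = D₁ / (r − g) = €38,200.0000 / (0.095 − 0.048) = €812,765.96

€812765.96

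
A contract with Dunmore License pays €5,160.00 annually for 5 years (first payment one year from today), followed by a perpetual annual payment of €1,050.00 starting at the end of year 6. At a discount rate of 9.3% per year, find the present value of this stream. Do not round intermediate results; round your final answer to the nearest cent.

€27153.12

PV of 5-year annuity: €5,160.00 × [1 − (1+0.093)^−5] / 0.093 = 19915.33879
Perpetuity value at year 5: €1,050.00 / 0.093 = 11290.32258
PV of perpetuity: 11290.32258 / (1+0.093)^5 = 7237.78271
Total PV = 19915.33879 + 7237.78271 = 27153.12150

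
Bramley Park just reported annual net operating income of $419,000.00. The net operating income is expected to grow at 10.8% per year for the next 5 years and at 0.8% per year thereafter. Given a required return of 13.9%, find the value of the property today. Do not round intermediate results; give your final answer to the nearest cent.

D_1 = 464252.00000
D_2 = 514391.21600
D_3 = 569945.46733
D_4 = 631499.57780
D_5 = 699701.53220
Terminal value at year 5: TV = D_5×(1+g_2)/(r−g_2) = 705299.14446/0.131 = 5383962.93480
P_0 = D_1/(1+r)^1 + D_2/(1+r)^2 + D_3/(1+r)^3 + D_4/(1+r)^4 + D_5/(1+r)^5 + TV/(1+r)^5
    = 407596.13696 + 396502.65123 + 385711.09532 + 375213.25163 + 365001.12626 + 2808558.28451 = 4738582.54591

$4738582.55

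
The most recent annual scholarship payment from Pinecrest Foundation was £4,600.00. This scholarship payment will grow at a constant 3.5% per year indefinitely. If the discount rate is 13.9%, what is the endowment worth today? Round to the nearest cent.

£45778.85

D₁ = D₀ × (1 + g) = £4,600.00 × 1.035 = £4,761.0000
Growing perpetuity: P = D₁ / (r − g) = £4,761.0000 / (0.139 − 0.035) = £45,778.85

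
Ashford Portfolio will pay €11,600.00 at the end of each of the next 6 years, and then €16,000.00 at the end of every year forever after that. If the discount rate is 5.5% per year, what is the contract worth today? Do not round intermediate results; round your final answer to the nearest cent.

PV of 6-year annuity: €11,600.00 × [1 − (1+0.055)^−6] / 0.055 = 57948.15158
Perpetuity value at year 6: €16,000.00 / 0.055 = 290909.09091
PV of perpetuity: 290909.09091 / (1+0.055)^6 = 210980.60597
Total PV = 57948.15158 + 210980.60597 = 268928.75755

€268928.76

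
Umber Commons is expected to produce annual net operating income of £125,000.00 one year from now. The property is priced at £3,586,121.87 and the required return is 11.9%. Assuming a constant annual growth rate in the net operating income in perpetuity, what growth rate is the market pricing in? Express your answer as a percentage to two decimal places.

8.41%

P = D₁/(r−g) ⇒ g = r − D₁/P = 0.119 − £125,000.00/£3,586,121.87 = 0.084143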